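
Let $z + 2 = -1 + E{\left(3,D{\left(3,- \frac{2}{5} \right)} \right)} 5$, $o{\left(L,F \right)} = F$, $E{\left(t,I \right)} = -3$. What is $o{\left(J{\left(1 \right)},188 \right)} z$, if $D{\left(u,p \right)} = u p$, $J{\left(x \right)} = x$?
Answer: $-3384$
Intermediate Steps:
$D{\left(u,p \right)} = p u$
$z = -18$ ($z = -2 - 16 = -18$)
$o{\left(J{\left(1 \right)},188 \right)} z = 188 \left(-18\right) = -3384$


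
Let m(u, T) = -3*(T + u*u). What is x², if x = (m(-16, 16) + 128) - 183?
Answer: 758641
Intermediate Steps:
m(u, T) = -3*T - 3*u² (m(u, T) = -3*(T + u²) = -3*T - 3*u²)
x = -871 (x = ((-3*16 - 3*(-16)²) + 128) - 183 = ((-48 - 3*256) + 128) - 183 = ((-48 - 768) + 128) - 183 = (-816 + 128) - 183 = -688 - 183 = -871)
x² = (-871)² = 758641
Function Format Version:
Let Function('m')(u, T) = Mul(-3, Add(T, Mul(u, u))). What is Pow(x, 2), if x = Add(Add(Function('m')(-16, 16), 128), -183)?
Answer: 758641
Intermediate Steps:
Function('m')(u, T) = Add(Mul(-3, T), Mul(-3, Pow(u, 2))) (Function('m')(u, T) = Mul(-3, Add(T, Pow(u, 2))) = Add(Mul(-3, T), Mul(-3, Pow(u, 2))))
x = -871 (x = Add(Add(Add(Mul(-3, 16), Mul(-3, Pow(-16, 2))), 128), -183) = Add(Add(Add(-48, Mul(-3, 256)), 128), -183) = Add(Add(Add(-48, -768), 128), -183) = Add(Add(-816, 128), -183) = Add(-688, -183) = -871)
Pow(x, 2) = Pow(-871, 2) = 758641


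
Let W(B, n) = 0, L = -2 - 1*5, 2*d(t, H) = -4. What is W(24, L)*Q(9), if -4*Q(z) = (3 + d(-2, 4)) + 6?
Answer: 0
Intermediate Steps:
d(t, H) = -2 (d(t, H) = (½)*(-4) = -2)
L = -7 (L = -2 - 5 = -7)
Q(z) = -7/4 (Q(z) = -((3 - 2) + 6)/4 = -(1 + 6)/4 = -¼*7 = -7/4)
W(24, L)*Q(9) = 0*(-7/4) = 0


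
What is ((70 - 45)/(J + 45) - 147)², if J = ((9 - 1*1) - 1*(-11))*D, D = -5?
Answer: 87025/4 ≈ 21756.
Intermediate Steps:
J = -95 (J = ((9 - 1*1) - 1*(-11))*(-5) = ((9 - 1) + 11)*(-5) = (8 + 11)*(-5) = 19*(-5) = -95)
((70 - 45)/(J + 45) - 147)² = ((70 - 45)/(-95 + 45) - 147)² = (25/(-50) - 147)² = (25*(-1/50) - 147)² = (-½ - 147)² = (-295/2)² = 87025/4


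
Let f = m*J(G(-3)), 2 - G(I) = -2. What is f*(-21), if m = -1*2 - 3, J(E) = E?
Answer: 420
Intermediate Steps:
G(I) = 4 (G(I) = 2 - 1*(-2) = 2 + 2 = 4)
m = -5 (m = -2 - 3 = -5)
f = -20 (f = -5*4 = -20)
f*(-21) = -20*(-21) = 420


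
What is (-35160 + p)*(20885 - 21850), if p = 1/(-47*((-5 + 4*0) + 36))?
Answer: 49435136765/1457 ≈ 3.3929e+7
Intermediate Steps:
p = -1/1457 (p = 1/(-47*((-5 + 0) + 36)) = 1/(-47*(-5 + 36)) = 1/(-47*31) = 1/(-1457) = -1/1457 ≈ -0.00068634)
(-35160 + p)*(20885 - 21850) = (-35160 - 1/1457)*(20885 - 21850) = -51228121/1457*(-965) = 49435136765/1457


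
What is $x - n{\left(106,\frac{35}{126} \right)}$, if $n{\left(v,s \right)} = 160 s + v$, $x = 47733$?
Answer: $\frac{428243}{9} \approx 47583.0$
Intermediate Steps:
$n{\left(v,s \right)} = v + 160 s$
$x - n{\left(106,\frac{35}{126} \right)} = 47733 - \left(106 + 160 \cdot \frac{35}{126}\right) = 47733 - \left(106 + 160 \cdot 35 \cdot \frac{1}{126}\right) = 47733 - \left(106 + 160 \cdot \frac{5}{18}\right) = 47733 - \left(106 + \frac{400}{9}\right) = 47733 - \frac{1354}{9} = \frac{428243}{9}$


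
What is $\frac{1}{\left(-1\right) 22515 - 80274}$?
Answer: $- \frac{1}{102789} \approx -9.7287 \cdot 10^{-6}$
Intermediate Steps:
$\frac{1}{\left(-1\right) 22515 - 80274} = \frac{1}{-22515 - 80274} = \frac{1}{-102789} = - \frac{1}{102789}$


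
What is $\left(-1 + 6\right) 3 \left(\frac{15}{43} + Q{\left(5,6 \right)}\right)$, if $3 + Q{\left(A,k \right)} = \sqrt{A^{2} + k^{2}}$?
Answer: $- \frac{1710}{43} + 15 \sqrt{61} \approx 77.386$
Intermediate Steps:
$Q{\left(A,k \right)} = -3 + \sqrt{A^{2} + k^{2}}$
$\left(-1 + 6\right) 3 \left(\frac{15}{43} + Q{\left(5,6 \right)}\right) = \left(-1 + 6\right) 3 \left(\frac{15}{43} - \left(3 - \sqrt{5^{2} + 6^{2}}\right)\right) = 5 \cdot 3 \left(15 \cdot \frac{1}{43} - \left(3 - \sqrt{25 + 36}\right)\right) = 15 \left(\frac{15}{43} - \left(3 - \sqrt{61}\right)\right) = 15 \left(- \frac{114}{43} + \sqrt{61}\right) = - \frac{1710}{43} + 15 \sqrt{61}$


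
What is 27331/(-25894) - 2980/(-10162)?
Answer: -100286751/131567414 ≈ -0.76225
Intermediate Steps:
27331/(-25894) - 2980/(-10162) = 27331*(-1/25894) - 2980*(-1/10162) = -27331/25894 + 1490/5081 = -100286751/131567414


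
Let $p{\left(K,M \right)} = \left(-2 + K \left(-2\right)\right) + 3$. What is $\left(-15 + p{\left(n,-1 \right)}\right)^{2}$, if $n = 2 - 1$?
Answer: $256$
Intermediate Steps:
$n = 1$
$p{\left(K,M \right)} = 1 - 2 K$ ($p{\left(K,M \right)} = \left(-2 - 2 K\right) + 3 = 1 - 2 K$)
$\left(-15 + p{\left(n,-1 \right)}\right)^{2} = \left(-15 + \left(1 - 2\right)\right)^{2} = \left(-15 - 1\right)^{2} = \left(-16\right)^{2} = 256$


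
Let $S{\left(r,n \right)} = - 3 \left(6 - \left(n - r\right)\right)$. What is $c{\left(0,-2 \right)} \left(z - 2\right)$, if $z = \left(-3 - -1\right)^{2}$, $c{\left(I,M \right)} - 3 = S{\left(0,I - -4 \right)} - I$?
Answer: $-6$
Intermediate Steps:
$S{\left(r,n \right)} = -18 - 3 r + 3 n$ ($S{\left(r,n \right)} = - 3 \left(6 + r - n\right) = -18 - 3 r + 3 n$)
$c{\left(I,M \right)} = -3 + 2 I$ ($c{\left(I,M \right)} = 3 - \left(18 + I - 3 \left(I - -4\right)\right) = 3 - \left(18 + I - 3 \left(I + 4\right)\right) = 3 - \left(18 + I - 3 \left(4 + I\right)\right) = 3 + \left(\left(-18 + 0 + \left(12 + 3 I\right)\right) - I\right) = 3 + \left(\left(-6 + 3 I\right) - I\right) = 3 + \left(-6 + 2 I\right) = -3 + 2 I$)
$z = 4$ ($z = \left(-3 + 1\right)^{2} = \left(-2\right)^{2} = 4$)
$c{\left(0,-2 \right)} \left(z - 2\right) = \left(-3 + 2 \cdot 0\right) \left(4 - 2\right) = \left(-3 + 0\right) 2 = \left(-3\right) 2 = -6$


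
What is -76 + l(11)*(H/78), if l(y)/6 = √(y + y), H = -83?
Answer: -76 - 83*√22/13 ≈ -105.95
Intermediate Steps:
l(y) = 6*√2*√y (l(y) = 6*√(y + y) = 6*√(2*y) = 6*(√2*√y) = 6*√2*√y)
-76 + l(11)*(H/78) = -76 + (6*√2*√11)*(-83/78) = -76 + (6*√22)*(-83*1/78) = -76 + (6*√22)*(-83/78) = -76 - 83*√22/13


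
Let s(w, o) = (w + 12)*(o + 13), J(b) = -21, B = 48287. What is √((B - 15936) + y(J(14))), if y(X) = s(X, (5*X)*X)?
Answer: √12389 ≈ 111.31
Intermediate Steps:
s(w, o) = (12 + w)*(13 + o)
y(X) = 156 + 5*X³ + 13*X + 60*X² (y(X) = 156 + 12*((5*X)*X) + 13*X + ((5*X)*X)*X = 156 + 12*(5*X²) + 13*X + (5*X²)*X = 156 + 60*X² + 13*X + 5*X³ = 156 + 5*X³ + 13*X + 60*X²)
√((B - 15936) + y(J(14))) = √((48287 - 15936) + (156 + 5*(-21)³ + 13*(-21) + 60*(-21)²)) = √(32351 + (156 + 5*(-9261) - 273 + 60*441)) = √(32351 + (156 - 46305 - 273 + 26460)) = √(32351 - 19962) = √12389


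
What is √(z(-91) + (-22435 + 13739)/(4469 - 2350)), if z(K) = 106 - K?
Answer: √866134893/2119 ≈ 13.889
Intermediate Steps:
√(z(-91) + (-22435 + 13739)/(4469 - 2350)) = √((106 - 1*(-91)) + (-22435 + 13739)/(4469 - 2350)) = √((106 + 91) - 8696/2119) = √(197 - 8696*1/2119) = √(197 - 8696/2119) = √(408747/2119) = √866134893/2119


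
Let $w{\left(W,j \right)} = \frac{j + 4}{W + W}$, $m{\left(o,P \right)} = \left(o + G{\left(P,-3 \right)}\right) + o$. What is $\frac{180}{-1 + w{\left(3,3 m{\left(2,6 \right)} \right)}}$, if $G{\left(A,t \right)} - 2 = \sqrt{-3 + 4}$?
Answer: $\frac{1080}{19} \approx 56.842$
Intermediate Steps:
$G{\left(A,t \right)} = 3$ ($G{\left(A,t \right)} = 2 + \sqrt{-3 + 4} = 2 + \sqrt{1} = 2 + 1 = 3$)
$m{\left(o,P \right)} = 3 + 2 o$ ($m{\left(o,P \right)} = \left(o + 3\right) + o = \left(3 + o\right) + o = 3 + 2 o$)
$w{\left(W,j \right)} = \frac{4 + j}{2 W}$
$\frac{180}{-1 + w{\left(3,3 m{\left(2,6 \right)} \right)}} = \frac{180}{-1 + \frac{4 + 3 \left(3 + 2 \cdot 2\right)}{2 \cdot 3}} = \frac{180}{-1 + \frac{1}{2} \cdot \frac{1}{3} \left(4 + 3 \left(3 + 4\right)\right)} = \frac{180}{-1 + \frac{1}{2} \cdot \frac{1}{3} \left(4 + 3 \cdot 7\right)} = \frac{180}{-1 + \frac{1}{2} \cdot \frac{1}{3} \left(4 + 21\right)} = \frac{180}{-1 + \frac{1}{2} \cdot \frac{1}{3} \cdot 25} = \frac{180}{-1 + \frac{25}{6}} = \frac{180}{\frac{19}{6}} = 180 \cdot \frac{6}{19} = \frac{1080}{19}$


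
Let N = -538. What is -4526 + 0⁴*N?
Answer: -4526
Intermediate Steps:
-4526 + 0⁴*N = -4526 + 0⁴*(-538) = -4526 + 0*(-538) = -4526 + 0 = -4526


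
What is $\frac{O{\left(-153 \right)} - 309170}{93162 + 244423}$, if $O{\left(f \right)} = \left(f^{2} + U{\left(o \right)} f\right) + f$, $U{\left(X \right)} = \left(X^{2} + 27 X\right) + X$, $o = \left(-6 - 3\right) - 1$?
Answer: $- \frac{258374}{337585} \approx -0.76536$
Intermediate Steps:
$o = -10$ ($o = -9 - 1 = -10$)
$U{\left(X \right)} = X^{2} + 28 X$
$O{\left(f \right)} = f^{2} - 179 f$ ($O{\left(f \right)} = \left(f^{2} + - 10 \left(28 - 10\right) f\right) + f = \left(f^{2} + \left(-10\right) 18 f\right) + f = \left(f^{2} - 180 f\right) + f = f^{2} - 179 f$)
$\frac{O{\left(-153 \right)} - 309170}{93162 + 244423} = \frac{- 153 \left(-179 - 153\right) - 309170}{93162 + 244423} = \frac{\left(-153\right) \left(-332\right) - 309170}{337585} = \left(50796 - 309170\right) \frac{1}{337585} = \left(-258374\right) \frac{1}{337585} = - \frac{258374}{337585}$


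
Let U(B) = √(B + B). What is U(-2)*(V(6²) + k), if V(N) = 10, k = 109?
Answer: 238*I ≈ 238.0*I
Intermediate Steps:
U(B) = √2*√B (U(B) = √(2*B) = √2*√B)
U(-2)*(V(6²) + k) = (√2*√(-2))*(10 + 109) = (√2*(I*√2))*119 = (2*I)*119 = 238*I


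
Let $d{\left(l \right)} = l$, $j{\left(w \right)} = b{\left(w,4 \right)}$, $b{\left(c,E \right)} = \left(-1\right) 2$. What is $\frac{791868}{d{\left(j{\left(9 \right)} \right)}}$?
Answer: $-395934$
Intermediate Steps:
$b{\left(c,E \right)} = -2$
$j{\left(w \right)} = -2$
$\frac{791868}{d{\left(j{\left(9 \right)} \right)}} = \frac{791868}{-2} = 791868 \left(- \frac{1}{2}\right) = -395934$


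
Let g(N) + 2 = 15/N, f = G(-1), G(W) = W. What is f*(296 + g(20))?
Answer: -1179/4 ≈ -294.75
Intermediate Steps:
f = -1
g(N) = -2 + 15/N
f*(296 + g(20)) = -(296 + (-2 + 15/20)) = -(296 + (-2 + 15*(1/20))) = -(296 + (-2 + ¾)) = -(296 - 5/4) = -1*1179/4 = -1179/4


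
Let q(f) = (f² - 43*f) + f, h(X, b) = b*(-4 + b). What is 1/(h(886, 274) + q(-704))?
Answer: 1/599164 ≈ 1.6690e-6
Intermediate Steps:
q(f) = f² - 42*f
1/(h(886, 274) + q(-704)) = 1/(274*(-4 + 274) - 704*(-42 - 704)) = 1/(274*270 - 704*(-746)) = 1/(73980 + 525184) = 1/599164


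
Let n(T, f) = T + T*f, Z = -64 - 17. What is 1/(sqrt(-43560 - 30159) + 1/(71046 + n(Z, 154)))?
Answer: 58491/252207227614240 - 10263591243*I*sqrt(8191)/252207227614240 ≈ 2.3192e-10 - 0.0036831*I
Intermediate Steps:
Z = -81
1/(sqrt(-43560 - 30159) + 1/(71046 + n(Z, 154))) = 1/(sqrt(-43560 - 30159) + 1/(71046 - 81*(1 + 154))) = 1/(sqrt(-73719) + 1/(71046 - 81*155)) = 1/(3*I*sqrt(8191) + 1/(71046 - 12555)) = 1/(3*I*sqrt(8191) + 1/58491) = 1/(1/58491 + 3*I*sqrt(8191))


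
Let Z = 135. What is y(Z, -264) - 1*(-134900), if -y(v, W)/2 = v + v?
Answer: 134360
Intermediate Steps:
y(v, W) = -4*v (y(v, W) = -2*(v + v) = -4*v)
y(Z, -264) - 1*(-134900) = -4*135 - 1*(-134900) = -540 + 134900 = 134360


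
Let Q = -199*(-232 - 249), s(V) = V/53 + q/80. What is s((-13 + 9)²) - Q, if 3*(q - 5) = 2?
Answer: -1217540939/12720 ≈ -95719.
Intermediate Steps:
q = 17/3 (q = 5 + (⅓)*2 = 5 + ⅔ = 17/3 ≈ 5.6667)
s(V) = 17/240 + V/53 (s(V) = V/53 + (17/3)/80 = V*(1/53) + (17/3)*(1/80) = V/53 + 17/240 = 17/240 + V/53)
Q = 95719 (Q = -199*(-481) = 95719)
s((-13 + 9)²) - Q = (17/240 + (-13 + 9)²/53) - 1*95719 = (17/240 + (1/53)*(-4)²) - 95719 = (17/240 + (1/53)*16) - 95719 = (17/240 + 16/53) - 95719 = 4741/12720 - 95719 = -1217540939/12720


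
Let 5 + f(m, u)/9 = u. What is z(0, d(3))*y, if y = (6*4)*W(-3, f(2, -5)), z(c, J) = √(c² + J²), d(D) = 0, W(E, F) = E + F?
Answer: 0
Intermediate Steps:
f(m, u) = -45 + 9*u
z(c, J) = √(J² + c²)
y = -2232 (y = (6*4)*(-3 + (-45 + 9*(-5))) = 24*(-3 + (-45 - 45)) = 24*(-3 - 90) = 24*(-93) = -2232)
z(0, d(3))*y = √(0² + 0²)*(-2232) = √(0 + 0)*(-2232) = √0*(-2232) = 0*(-2232) = 0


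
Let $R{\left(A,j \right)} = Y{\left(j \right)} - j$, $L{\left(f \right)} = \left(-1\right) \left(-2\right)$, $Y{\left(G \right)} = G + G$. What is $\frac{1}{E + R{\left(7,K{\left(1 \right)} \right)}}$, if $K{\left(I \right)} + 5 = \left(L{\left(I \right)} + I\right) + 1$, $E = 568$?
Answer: $\frac{1}{567} \approx 0.0017637$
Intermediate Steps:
$Y{\left(G \right)} = 2 G$
$L{\left(f \right)} = 2$
$K{\left(I \right)} = -2 + I$ ($K{\left(I \right)} = -5 + \left(\left(2 + I\right) + 1\right) = -5 + \left(3 + I\right) = -2 + I$)
$R{\left(A,j \right)} = j$ ($R{\left(A,j \right)} = 2 j - j = j$)
$\frac{1}{E + R{\left(7,K{\left(1 \right)} \right)}} = \frac{1}{568 + \left(-2 + 1\right)} = \frac{1}{568 - 1} = \frac{1}{567}$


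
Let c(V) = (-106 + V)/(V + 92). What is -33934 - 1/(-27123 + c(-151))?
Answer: -54294399941/1600000 ≈ -33934.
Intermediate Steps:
c(V) = (-106 + V)/(92 + V)
-33934 - 1/(-27123 + c(-151)) = -33934 - 1/(-27123 + (-106 - 151)/(92 - 151)) = -33934 - 1/(-27123 - 257/(-59)) = -33934 - 1/(-27123 - 1/59*(-257)) = -33934 - 1/(-27123 + 257/59) = -33934 - 1/(-1600000/59) = -33934 - 1*(-59/1600000) = -33934 + 59/1600000 = -54294399941/1600000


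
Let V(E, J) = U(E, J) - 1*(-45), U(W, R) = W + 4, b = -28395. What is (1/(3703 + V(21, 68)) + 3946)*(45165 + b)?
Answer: 249676103430/3773 ≈ 6.6174e+7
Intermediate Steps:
U(W, R) = 4 + W
V(E, J) = 49 + E (V(E, J) = (4 + E) - 1*(-45) = (4 + E) + 45 = 49 + E)
(1/(3703 + V(21, 68)) + 3946)*(45165 + b) = (1/(3703 + (49 + 21)) + 3946)*(45165 - 28395) = (1/(3703 + 70) + 3946)*16770 = (1/3773 + 3946)*16770 = (14888259/3773)*16770 = 249676103430/3773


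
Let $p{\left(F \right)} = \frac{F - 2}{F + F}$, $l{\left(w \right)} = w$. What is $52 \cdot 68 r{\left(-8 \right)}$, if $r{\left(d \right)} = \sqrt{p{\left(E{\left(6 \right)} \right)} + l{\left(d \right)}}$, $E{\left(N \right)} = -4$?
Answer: $1768 i \sqrt{29} \approx 9521.0 i$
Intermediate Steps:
$p{\left(F \right)} = \frac{-2 + F}{2 F}$
$r{\left(d \right)} = \sqrt{\frac{3}{4} + d}$ ($r{\left(d \right)} = \sqrt{\frac{-2 - 4}{2 \left(-4\right)} + d} = \sqrt{\frac{1}{2} \left(- \frac{1}{4}\right) \left(-6\right) + d} = \sqrt{\frac{3}{4} + d}$)
$52 \cdot 68 r{\left(-8 \right)} = 52 \cdot 68 \frac{\sqrt{3 + 4 \left(-8\right)}}{2} = 3536 \frac{\sqrt{3 - 32}}{2} = 3536 \frac{\sqrt{-29}}{2} = 3536 \frac{i \sqrt{29}}{2} = 1768 i \sqrt{29}$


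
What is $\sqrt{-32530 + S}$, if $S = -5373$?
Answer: $i \sqrt{37903} \approx 194.69 i$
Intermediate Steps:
$\sqrt{-32530 + S} = \sqrt{-32530 - 5373} = \sqrt{-37903} = i \sqrt{37903}$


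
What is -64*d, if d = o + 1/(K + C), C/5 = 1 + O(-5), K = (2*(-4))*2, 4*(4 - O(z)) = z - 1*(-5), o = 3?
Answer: -1792/9 ≈ -199.11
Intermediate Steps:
O(z) = 11/4 - z/4 (O(z) = 4 - (z - 1*(-5))/4 = 4 - (z + 5)/4 = 4 - (5 + z)/4 = 4 + (-5/4 - z/4) = 11/4 - z/4)
K = -16 (K = -8*2 = -16)
C = 25 (C = 5*(1 + (11/4 - ¼*(-5))) = 5*(1 + (11/4 + 5/4)) = 5*(1 + 4) = 5*5 = 25)
d = 28/9 (d = 3 + 1/(-16 + 25) = 3 + 1/9 = 3 + ⅑ = 28/9 ≈ 3.1111)
-64*d = -64*28/9 = -1792/9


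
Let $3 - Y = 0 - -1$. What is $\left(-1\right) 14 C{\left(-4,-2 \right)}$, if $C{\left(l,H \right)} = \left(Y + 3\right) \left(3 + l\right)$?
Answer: $70$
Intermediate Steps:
$Y = 2$ ($Y = 3 - \left(0 - -1\right) = 3 - \left(0 + 1\right) = 3 - 1 = 2$)
$C{\left(l,H \right)} = 15 + 5 l$ ($C{\left(l,H \right)} = \left(2 + 3\right) \left(3 + l\right) = 5 \left(3 + l\right) = 15 + 5 l$)
$\left(-1\right) 14 C{\left(-4,-2 \right)} = \left(-1\right) 14 \left(15 + 5 \left(-4\right)\right) = - 14 \left(15 - 20\right) = \left(-14\right) \left(-5\right) = 70$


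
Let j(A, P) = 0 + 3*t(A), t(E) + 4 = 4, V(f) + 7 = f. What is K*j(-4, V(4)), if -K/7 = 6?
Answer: 0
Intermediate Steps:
K = -42 (K = -7*6 = -42)
V(f) = -7 + f
t(E) = 0 (t(E) = -4 + 4 = 0)
j(A, P) = 0 (j(A, P) = 0 + 3*0 = 0 + 0 = 0)
K*j(-4, V(4)) = -42*0 = 0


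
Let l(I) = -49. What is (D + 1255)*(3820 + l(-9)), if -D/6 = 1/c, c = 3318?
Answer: 2617126794/553 ≈ 4.7326e+6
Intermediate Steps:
D = -1/553 (D = -6/3318 = -6*1/3318 = -1/553 ≈ -0.0018083)
(D + 1255)*(3820 + l(-9)) = (-1/553 + 1255)*(3820 - 49) = (694014/553)*3771 = 2617126794/553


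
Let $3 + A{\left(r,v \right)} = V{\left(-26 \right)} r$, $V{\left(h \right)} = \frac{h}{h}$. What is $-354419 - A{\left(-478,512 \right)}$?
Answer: $-353938$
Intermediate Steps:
$V{\left(h \right)} = 1$
$A{\left(r,v \right)} = -3 + r$ ($A{\left(r,v \right)} = -3 + 1 r = -3 + r$)
$-354419 - A{\left(-478,512 \right)} = -354419 - \left(-3 - 478\right) = -354419 - -481 = -354419 + 481 = -353938$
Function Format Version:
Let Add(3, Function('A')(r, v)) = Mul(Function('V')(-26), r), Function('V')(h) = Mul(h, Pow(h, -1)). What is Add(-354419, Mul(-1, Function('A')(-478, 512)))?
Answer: -353938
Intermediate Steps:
Function('V')(h) = 1
Function('A')(r, v) = Add(-3, r) (Function('A')(r, v) = Add(-3, Mul(1, r)) = Add(-3, r))
Add(-354419, Mul(-1, Function('A')(-478, 512))) = Add(-354419, Mul(-1, Add(-3, -478))) = Add(-354419, Mul(-1, -481)) = Add(-354419, 481) = -353938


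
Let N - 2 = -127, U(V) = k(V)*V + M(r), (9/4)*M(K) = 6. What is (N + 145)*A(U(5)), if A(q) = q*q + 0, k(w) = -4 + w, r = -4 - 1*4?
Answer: 10580/9 ≈ 1175.6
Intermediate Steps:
r = -8 (r = -4 - 4 = -8)
M(K) = 8/3 (M(K) = (4/9)*6 = 8/3)
U(V) = 8/3 + V*(-4 + V) (U(V) = (-4 + V)*V + 8/3 = V*(-4 + V) + 8/3 = 8/3 + V*(-4 + V))
N = -125 (N = 2 - 127 = -125)
A(q) = q² (A(q) = q² + 0 = q²)
(N + 145)*A(U(5)) = (-125 + 145)*(8/3 + 5*(-4 + 5))² = 20*(8/3 + 5*1)² = 20*(8/3 + 5)² = 20*(23/3)² = 20*(529/9) = 10580/9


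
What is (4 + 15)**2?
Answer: 361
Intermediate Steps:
(4 + 15)**2 = 19**2 = 361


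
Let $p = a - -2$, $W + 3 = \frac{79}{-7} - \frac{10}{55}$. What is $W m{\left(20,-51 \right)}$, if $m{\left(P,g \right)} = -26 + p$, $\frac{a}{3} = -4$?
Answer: $\frac{40104}{77} \approx 520.83$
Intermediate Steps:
$a = -12$ ($a = 3 \left(-4\right) = -12$)
$W = - \frac{1114}{77}$ ($W = -3 + \left(\frac{79}{-7} - \frac{10}{55}\right) = -3 + \left(79 \left(- \frac{1}{7}\right) - \frac{2}{11}\right) = -3 - \frac{883}{77} = - \frac{1114}{77} \approx -14.468$)
$p = -10$ ($p = -12 - -2 = -12 + 2 = -10$)
$m{\left(P,g \right)} = -36$ ($m{\left(P,g \right)} = -26 - 10 = -36$)
$W m{\left(20,-51 \right)} = \left(- \frac{1114}{77}\right) \left(-36\right) = \frac{40104}{77}$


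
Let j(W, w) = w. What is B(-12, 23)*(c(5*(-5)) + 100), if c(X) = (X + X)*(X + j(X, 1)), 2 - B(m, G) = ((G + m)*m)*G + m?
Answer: 3965000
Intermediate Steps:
B(m, G) = 2 - m - G*m*(G + m) (B(m, G) = 2 - (((G + m)*m)*G + m) = 2 - ((m*(G + m))*G + m) = 2 - (G*m*(G + m) + m) = 2 - (m + G*m*(G + m)) = 2 + (-m - G*m*(G + m)) = 2 - m - G*m*(G + m))
c(X) = 2*X*(1 + X) (c(X) = (X + X)*(X + 1) = (2*X)*(1 + X) = 2*X*(1 + X))
B(-12, 23)*(c(5*(-5)) + 100) = (2 - 1*(-12) - 1*23*(-12)² - 1*(-12)*23²)*(2*(5*(-5))*(1 + 5*(-5)) + 100) = (2 + 12 - 1*23*144 - 1*(-12)*529)*(2*(-25)*(1 - 25) + 100) = (2 + 12 - 3312 + 6348)*(2*(-25)*(-24) + 100) = 3050*(1200 + 100) = 3050*1300 = 3965000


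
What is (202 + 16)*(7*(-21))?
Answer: -32046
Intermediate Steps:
(202 + 16)*(7*(-21)) = 218*(-147) = -32046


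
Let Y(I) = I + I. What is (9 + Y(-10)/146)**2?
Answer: 418609/5329 ≈ 78.553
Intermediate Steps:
Y(I) = 2*I
(9 + Y(-10)/146)**2 = (9 + (2*(-10))/146)**2 = (9 - 20*1/146)**2 = (9 - 10/73)**2 = (647/73)**2 = 418609/5329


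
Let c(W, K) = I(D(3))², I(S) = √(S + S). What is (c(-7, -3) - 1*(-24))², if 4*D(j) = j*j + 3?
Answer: 900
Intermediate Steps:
D(j) = ¾ + j²/4 (D(j) = (j*j + 3)/4 = (j² + 3)/4 = (3 + j²)/4 = ¾ + j²/4)
I(S) = √2*√S (I(S) = √(2*S) = √2*√S)
c(W, K) = 6 (c(W, K) = (√2*√(¾ + (¼)*3²))² = (√2*√(¾ + (¼)*9))² = (√2*√(¾ + 9/4))² = (√2*√3)² = (√6)² = 6)
(c(-7, -3) - 1*(-24))² = (6 - 1*(-24))² = (6 + 24)² = 30² = 900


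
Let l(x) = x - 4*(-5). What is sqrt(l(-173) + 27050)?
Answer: sqrt(26897) ≈ 164.00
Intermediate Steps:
l(x) = 20 + x (l(x) = x + 20 = 20 + x)
sqrt(l(-173) + 27050) = sqrt((20 - 173) + 27050) = sqrt(-153 + 27050) = sqrt(26897)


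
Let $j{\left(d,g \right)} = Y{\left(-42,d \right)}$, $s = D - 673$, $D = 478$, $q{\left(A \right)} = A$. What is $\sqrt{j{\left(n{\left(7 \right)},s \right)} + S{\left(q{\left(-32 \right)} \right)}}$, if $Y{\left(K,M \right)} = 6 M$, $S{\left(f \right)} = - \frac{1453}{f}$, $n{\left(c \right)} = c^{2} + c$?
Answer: $\frac{\sqrt{24410}}{8} \approx 19.53$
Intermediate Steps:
$n{\left(c \right)} = c + c^{2}$
$s = -195$ ($s = 478 - 673 = -195$)
$j{\left(d,g \right)} = 6 d$
$\sqrt{j{\left(n{\left(7 \right)},s \right)} + S{\left(q{\left(-32 \right)} \right)}} = \sqrt{6 \cdot 7 \left(1 + 7\right) - \frac{1453}{-32}} = \sqrt{6 \cdot 7 \cdot 8 - - \frac{1453}{32}} = \sqrt{6 \cdot 56 + \frac{1453}{32}} = \sqrt{336 + \frac{1453}{32}} = \sqrt{\frac{12205}{32}} = \frac{\sqrt{24410}}{8}$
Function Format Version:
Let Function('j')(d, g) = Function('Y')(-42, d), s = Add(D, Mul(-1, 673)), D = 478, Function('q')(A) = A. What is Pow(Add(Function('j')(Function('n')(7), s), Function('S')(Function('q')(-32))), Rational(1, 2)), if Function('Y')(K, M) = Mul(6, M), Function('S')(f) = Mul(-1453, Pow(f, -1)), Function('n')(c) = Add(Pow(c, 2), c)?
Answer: Mul(Rational(1, 8), Pow(24410, Rational(1, 2))) ≈ 19.530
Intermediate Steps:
Function('n')(c) = Add(c, Pow(c, 2))
s = -195 (s = Add(478, Mul(-1, 673)) = Add(478, -673) = -195)
Function('j')(d, g) = Mul(6, d)
Pow(Add(Function('j')(Function('n')(7), s), Function('S')(Function('q')(-32))), Rational(1, 2)) = Pow(Add(Mul(6, Mul(7, Add(1, 7))), Mul(-1453, Pow(-32, -1))), Rational(1, 2)) = Pow(Add(Mul(6, Mul(7, 8)), Mul(-1453, Rational(-1, 32))), Rational(1, 2)) = Pow(Add(Mul(6, 56), Rational(1453, 32)), Rational(1, 2)) = Pow(Add(336, Rational(1453, 32)), Rational(1, 2)) = Pow(Rational(12205, 32), Rational(1, 2)) = Mul(Rational(1, 8), Pow(24410, Rational(1, 2)))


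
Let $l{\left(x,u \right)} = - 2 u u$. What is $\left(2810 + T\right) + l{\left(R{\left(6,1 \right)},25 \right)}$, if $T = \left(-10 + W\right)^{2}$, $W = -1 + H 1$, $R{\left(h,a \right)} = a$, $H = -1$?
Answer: $1704$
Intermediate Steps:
$W = -2$ ($W = -1 - 1 = -2$)
$l{\left(x,u \right)} = - 2 u^{2}$
$T = 144$ ($T = \left(-10 - 2\right)^{2} = \left(-12\right)^{2} = 144$)
$\left(2810 + T\right) + l{\left(R{\left(6,1 \right)},25 \right)} = \left(2810 + 144\right) - 2 \cdot 25^{2} = 2954 - 1250 = 1704$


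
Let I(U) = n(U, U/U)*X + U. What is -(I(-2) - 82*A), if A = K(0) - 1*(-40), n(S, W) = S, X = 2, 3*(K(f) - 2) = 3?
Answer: 3532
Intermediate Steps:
K(f) = 3 (K(f) = 2 + (⅓)*3 = 2 + 1 = 3)
A = 43 (A = 3 - 1*(-40) = 3 + 40 = 43)
I(U) = 3*U (I(U) = U*2 + U = 2*U + U = 3*U)
-(I(-2) - 82*A) = -(3*(-2) - 82*43) = -(-6 - 3526) = -1*(-3532) = 3532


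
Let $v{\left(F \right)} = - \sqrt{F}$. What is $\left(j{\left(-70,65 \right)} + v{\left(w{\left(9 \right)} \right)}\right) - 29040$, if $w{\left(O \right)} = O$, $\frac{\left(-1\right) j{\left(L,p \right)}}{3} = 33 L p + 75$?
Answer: $421182$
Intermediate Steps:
$j{\left(L,p \right)} = -225 - 99 L p$ ($j{\left(L,p \right)} = - 3 \left(33 L p + 75\right) = - 3 \left(75 + 33 L p\right) = -225 - 99 L p$)
$\left(j{\left(-70,65 \right)} + v{\left(w{\left(9 \right)} \right)}\right) - 29040 = \left(\left(-225 - \left(-6930\right) 65\right) - \sqrt{9}\right) - 29040 = \left(\left(-225 + 450450\right) - 3\right) - 29040 = \left(450225 - 3\right) - 29040 = 450222 - 29040 = 421182$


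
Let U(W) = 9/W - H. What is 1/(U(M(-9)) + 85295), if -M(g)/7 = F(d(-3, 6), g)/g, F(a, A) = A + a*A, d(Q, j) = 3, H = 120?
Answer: 28/2384891 ≈ 1.1741e-5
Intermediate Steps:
F(a, A) = A + A*a
M(g) = -28 (M(g) = -7*g*(1 + 3)/g = -7*g*4/g = -7*4*g/g = -7*4 = -28)
U(W) = -120 + 9/W (U(W) = 9/W - 1*120 = 9/W - 120 = -120 + 9/W)
1/(U(M(-9)) + 85295) = 1/((-120 + 9/(-28)) + 85295) = 1/((-120 + 9*(-1/28)) + 85295) = 1/((-120 - 9/28) + 85295) = 1/(-3369/28 + 85295) = 1/(2384891/28) = 28/2384891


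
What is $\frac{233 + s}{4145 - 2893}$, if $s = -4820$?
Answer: $- \frac{4587}{1252} \approx -3.6637$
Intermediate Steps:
$\frac{233 + s}{4145 - 2893} = \frac{233 - 4820}{4145 - 2893} = - \frac{4587}{1252}$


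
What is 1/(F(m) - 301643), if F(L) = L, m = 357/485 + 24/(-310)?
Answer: -15035/4535192602 ≈ -3.3152e-6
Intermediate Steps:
m = 9903/15035 (m = 357*(1/485) + 24*(-1/310) = 357/485 - 12/155 = 9903/15035 ≈ 0.65866)
1/(F(m) - 301643) = 1/(9903/15035 - 301643) = 1/(-4535192602/15035) = -15035/4535192602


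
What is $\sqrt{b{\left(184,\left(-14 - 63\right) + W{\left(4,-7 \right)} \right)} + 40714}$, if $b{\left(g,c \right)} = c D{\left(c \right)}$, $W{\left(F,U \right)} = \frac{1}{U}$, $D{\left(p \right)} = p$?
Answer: $\frac{\sqrt{2286586}}{7} \approx 216.02$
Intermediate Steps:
$b{\left(g,c \right)} = c^{2}$ ($b{\left(g,c \right)} = c c = c^{2}$)
$\sqrt{b{\left(184,\left(-14 - 63\right) + W{\left(4,-7 \right)} \right)} + 40714} = \sqrt{\left(\left(-14 - 63\right) + \frac{1}{-7}\right)^{2} + 40714} = \sqrt{\left(-77 - \frac{1}{7}\right)^{2} + 40714} = \sqrt{\left(- \frac{540}{7}\right)^{2} + 40714} = \sqrt{\frac{291600}{49} + 40714} = \sqrt{\frac{2286586}{49}} = \frac{\sqrt{2286586}}{7}$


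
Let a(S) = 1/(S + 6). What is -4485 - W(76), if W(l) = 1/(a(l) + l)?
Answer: -27955087/6233 ≈ -4485.0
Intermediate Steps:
a(S) = 1/(6 + S)
W(l) = 1/(l + 1/(6 + l)) (W(l) = 1/(1/(6 + l) + l) = 1/(l + 1/(6 + l)))
-4485 - W(76) = -4485 - (6 + 76)/(1 + 76*(6 + 76)) = -4485 - 82/(1 + 76*82) = -4485 - 82/(1 + 6232) = -4485 - 82/6233 = -27955087/6233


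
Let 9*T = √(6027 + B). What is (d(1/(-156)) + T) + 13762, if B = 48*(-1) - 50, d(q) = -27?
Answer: 123692/9 ≈ 13744.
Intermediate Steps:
B = -98 (B = -48 - 50 = -98)
T = 77/9 (T = √(6027 - 98)/9 = √5929/9 = (⅑)*77 = 77/9 ≈ 8.5556)
(d(1/(-156)) + T) + 13762 = (-27 + 77/9) + 13762 = -166/9 + 13762 = 123692/9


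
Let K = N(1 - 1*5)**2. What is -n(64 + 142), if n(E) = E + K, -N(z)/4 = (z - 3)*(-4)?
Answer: -12750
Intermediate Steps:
N(z) = -48 + 16*z (N(z) = -4*(z - 3)*(-4) = -4*(-3 + z)*(-4) = -4*(12 - 4*z) = -48 + 16*z)
K = 12544 (K = (-48 + 16*(1 - 1*5))**2 = (-48 + 16*(1 - 5))**2 = (-48 + 16*(-4))**2 = (-48 - 64)**2 = (-112)**2 = 12544)
n(E) = 12544 + E (n(E) = E + 12544 = 12544 + E)
-n(64 + 142) = -(12544 + (64 + 142)) = -(12544 + 206) = -1*12750 = -12750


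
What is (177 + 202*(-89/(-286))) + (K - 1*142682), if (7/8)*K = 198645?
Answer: 84665298/1001 ≈ 84581.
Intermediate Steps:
K = 1589160/7 (K = (8/7)*198645 = 1589160/7 ≈ 2.2702e+5)
(177 + 202*(-89/(-286))) + (K - 1*142682) = (177 + 202*(-89/(-286))) + (1589160/7 - 1*142682) = (177 + 202*(-89*(-1/286))) + (1589160/7 - 142682) = (177 + 202*(89/286)) + 590386/7 = (177 + 8989/143) + 590386/7 = 34300/143 + 590386/7 = 84665298/1001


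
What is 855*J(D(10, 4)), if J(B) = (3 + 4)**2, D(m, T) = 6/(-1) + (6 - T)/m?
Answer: 41895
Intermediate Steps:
D(m, T) = -6 + (6 - T)/m (D(m, T) = 6*(-1) + (6 - T)/m = -6 + (6 - T)/m)
J(B) = 49 (J(B) = 7**2 = 49)
855*J(D(10, 4)) = 855*49 = 41895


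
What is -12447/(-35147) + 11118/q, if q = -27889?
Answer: -43629963/980214683 ≈ -0.044511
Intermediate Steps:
-12447/(-35147) + 11118/q = -12447/(-35147) + 11118/(-27889) = -12447*(-1/35147) + 11118*(-1/27889) = 12447/35147 - 11118/27889 = -43629963/980214683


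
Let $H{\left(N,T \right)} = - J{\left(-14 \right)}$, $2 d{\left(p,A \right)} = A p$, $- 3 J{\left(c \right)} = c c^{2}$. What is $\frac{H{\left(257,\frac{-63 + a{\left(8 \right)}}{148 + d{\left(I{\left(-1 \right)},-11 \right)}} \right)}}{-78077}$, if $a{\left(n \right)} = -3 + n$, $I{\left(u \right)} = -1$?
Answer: $\frac{2744}{234231} \approx 0.011715$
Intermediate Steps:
$J{\left(c \right)} = - \frac{c^{3}}{3}$ ($J{\left(c \right)} = - \frac{c c^{2}}{3} = - \frac{c^{3}}{3}$)
$d{\left(p,A \right)} = \frac{A p}{2}$
$H{\left(N,T \right)} = - \frac{2744}{3}$ ($H{\left(N,T \right)} = - \frac{\left(-1\right) \left(-14\right)^{3}}{3} = - \frac{\left(-1\right) \left(-2744\right)}{3} = \left(-1\right) \frac{2744}{3} = - \frac{2744}{3}$)
$\frac{H{\left(257,\frac{-63 + a{\left(8 \right)}}{148 + d{\left(I{\left(-1 \right)},-11 \right)}} \right)}}{-78077} = - \frac{2744}{3 \left(-78077\right)} = \left(- \frac{2744}{3}\right) \left(- \frac{1}{78077}\right) = \frac{2744}{234231}$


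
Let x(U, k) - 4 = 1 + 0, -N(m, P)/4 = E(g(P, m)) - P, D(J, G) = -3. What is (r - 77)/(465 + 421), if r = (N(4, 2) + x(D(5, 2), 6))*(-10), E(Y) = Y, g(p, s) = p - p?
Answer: -207/886 ≈ -0.23363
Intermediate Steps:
g(p, s) = 0
N(m, P) = 4*P (N(m, P) = -4*(0 - P) = -(-4)*P = 4*P)
x(U, k) = 5 (x(U, k) = 4 + (1 + 0) = 4 + 1 = 5)
r = -130 (r = (4*2 + 5)*(-10) = (8 + 5)*(-10) = 13*(-10) = -130)
(r - 77)/(465 + 421) = (-130 - 77)/(465 + 421) = -207/886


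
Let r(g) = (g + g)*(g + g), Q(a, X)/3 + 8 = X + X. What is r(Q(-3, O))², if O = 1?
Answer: 1679616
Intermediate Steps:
Q(a, X) = -24 + 6*X (Q(a, X) = -24 + 3*(X + X) = -24 + 3*(2*X) = -24 + 6*X)
r(g) = 4*g² (r(g) = (2*g)*(2*g) = 4*g²)
r(Q(-3, O))² = (4*(-24 + 6*1)²)² = (4*(-24 + 6)²)² = (4*(-18)²)² = (4*324)² = 1296² = 1679616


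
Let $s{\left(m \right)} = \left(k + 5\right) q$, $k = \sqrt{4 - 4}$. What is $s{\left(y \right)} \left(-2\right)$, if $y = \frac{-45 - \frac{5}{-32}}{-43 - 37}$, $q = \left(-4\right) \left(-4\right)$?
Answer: $-160$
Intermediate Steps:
$q = 16$
$y = \frac{287}{512}$ ($y = \frac{-45 - - \frac{5}{32}}{-80} = \left(-45 + \frac{5}{32}\right) \left(- \frac{1}{80}\right) = \left(- \frac{1435}{32}\right) \left(- \frac{1}{80}\right) = \frac{287}{512} \approx 0.56055$)
$k = 0$ ($k = \sqrt{0} = 0$)
$s{\left(m \right)} = 80$ ($s{\left(m \right)} = \left(0 + 5\right) 16 = 5 \cdot 16 = 80$)
$s{\left(y \right)} \left(-2\right) = 80 \left(-2\right) = -160$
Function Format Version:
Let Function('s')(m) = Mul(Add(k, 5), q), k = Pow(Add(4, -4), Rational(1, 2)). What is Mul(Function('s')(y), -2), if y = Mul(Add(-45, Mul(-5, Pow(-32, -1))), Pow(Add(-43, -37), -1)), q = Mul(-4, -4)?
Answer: -160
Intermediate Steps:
q = 16
y = Rational(287, 512) (y = Mul(Add(-45, Mul(-5, Rational(-1, 32))), Pow(-80, -1)) = Mul(Add(-45, Rational(5, 32)), Rational(-1, 80)) = Mul(Rational(-1435, 32), Rational(-1, 80)) = Rational(287, 512) ≈ 0.56055)
k = 0 (k = Pow(0, Rational(1, 2)) = 0)
Function('s')(m) = 80 (Function('s')(m) = Mul(Add(0, 5), 16) = Mul(5, 16) = 80)
Mul(Function('s')(y), -2) = Mul(80, -2) = -160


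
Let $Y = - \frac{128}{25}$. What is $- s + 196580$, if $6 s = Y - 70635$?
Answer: $\frac{31253003}{150} \approx 2.0835 \cdot 10^{5}$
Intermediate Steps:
$Y = - \frac{128}{25}$ ($Y = \left(-128\right) \frac{1}{25} = - \frac{128}{25} \approx -5.12$)
$s = - \frac{1766003}{150}$ ($s = \frac{- \frac{128}{25} - 70635}{6} = \frac{1}{6} \left(- \frac{1766003}{25}\right) = - \frac{1766003}{150} \approx -11773.0$)
$- s + 196580 = \left(-1\right) \left(- \frac{1766003}{150}\right) + 196580 = \frac{1766003}{150} + 196580 = \frac{31253003}{150}$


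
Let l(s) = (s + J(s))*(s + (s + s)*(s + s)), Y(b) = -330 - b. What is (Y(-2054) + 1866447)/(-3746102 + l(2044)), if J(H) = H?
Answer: 1868171/68322219242 ≈ 2.7344e-5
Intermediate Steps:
l(s) = 2*s*(s + 4*s**2) (l(s) = (s + s)*(s + (s + s)*(s + s)) = (2*s)*(s + (2*s)*(2*s)) = (2*s)*(s + 4*s**2) = 2*s*(s + 4*s**2))
(Y(-2054) + 1866447)/(-3746102 + l(2044)) = ((-330 - 1*(-2054)) + 1866447)/(-3746102 + 2044**2*(2 + 8*2044)) = ((-330 + 2054) + 1866447)/(-3746102 + 4177936*(2 + 16352)) = (1724 + 1866447)/(-3746102 + 4177936*16354) = 1868171/(-3746102 + 68325965344) = 1868171/68322219242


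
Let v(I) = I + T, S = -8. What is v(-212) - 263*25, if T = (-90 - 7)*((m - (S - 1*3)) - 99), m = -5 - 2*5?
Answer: 3204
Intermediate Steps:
m = -15 (m = -5 - 10 = -15)
T = 9991 (T = (-90 - 7)*((-15 - (-8 - 1*3)) - 99) = -97*((-15 - (-8 - 3)) - 99) = -97*((-15 - 1*(-11)) - 99) = -97*((-15 + 11) - 99) = -97*(-4 - 99) = -97*(-103) = 9991)
v(I) = 9991 + I (v(I) = I + 9991 = 9991 + I)
v(-212) - 263*25 = (9991 - 212) - 263*25 = 9779 - 1*6575 = 9779 - 6575 = 3204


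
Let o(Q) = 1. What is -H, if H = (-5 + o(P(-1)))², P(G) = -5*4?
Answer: -16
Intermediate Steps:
P(G) = -20
H = 16 (H = (-5 + 1)² = (-4)² = 16)
-H = -1*16 = -16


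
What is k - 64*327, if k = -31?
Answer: -20959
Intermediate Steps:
k - 64*327 = -31 - 64*327 = -31 - 20928 = -20959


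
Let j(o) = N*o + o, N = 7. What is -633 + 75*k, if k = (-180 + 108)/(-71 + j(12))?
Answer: -849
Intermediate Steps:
j(o) = 8*o (j(o) = 7*o + o = 8*o)
k = -72/25 (k = (-180 + 108)/(-71 + 8*12) = -72/(-71 + 96) = -72/25 ≈ -2.8800)
-633 + 75*k = -633 + 75*(-72/25) = -633 - 216 = -849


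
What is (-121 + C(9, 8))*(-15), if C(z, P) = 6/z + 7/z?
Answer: 5380/3 ≈ 1793.3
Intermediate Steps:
C(z, P) = 13/z
(-121 + C(9, 8))*(-15) = (-121 + 13/9)*(-15) = -1076/9*(-15) = 5380/3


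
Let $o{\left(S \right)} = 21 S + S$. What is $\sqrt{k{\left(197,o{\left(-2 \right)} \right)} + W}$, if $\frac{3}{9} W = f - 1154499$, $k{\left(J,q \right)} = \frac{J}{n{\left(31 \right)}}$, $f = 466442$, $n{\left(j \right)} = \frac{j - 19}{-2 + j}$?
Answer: $\frac{i \sqrt{74293017}}{6} \approx 1436.6 i$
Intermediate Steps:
$n{\left(j \right)} = \frac{-19 + j}{-2 + j}$
$o{\left(S \right)} = 22 S$
$k{\left(J,q \right)} = \frac{29 J}{12}$ ($k{\left(J,q \right)} = \frac{J}{\frac{1}{-2 + 31} \left(-19 + 31\right)} = \frac{J}{\frac{1}{29} \cdot 12} = \frac{J}{\frac{12}{29}} = J \frac{29}{12} = \frac{29 J}{12}$)
$W = -2064171$ ($W = 3 \left(466442 - 1154499\right) = 3 \left(-688057\right) = -2064171$)
$\sqrt{k{\left(197,o{\left(-2 \right)} \right)} + W} = \sqrt{\frac{29}{12} \cdot 197 - 2064171} = \sqrt{\frac{5713}{12} - 2064171} = \sqrt{- \frac{24764339}{12}} = \frac{i \sqrt{74293017}}{6}$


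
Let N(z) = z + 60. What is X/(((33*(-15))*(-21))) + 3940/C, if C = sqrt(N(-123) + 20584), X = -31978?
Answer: -31978/10395 + 3940*sqrt(20521)/20521 ≈ 24.428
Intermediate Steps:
N(z) = 60 + z
C = sqrt(20521) (C = sqrt((60 - 123) + 20584) = sqrt(-63 + 20584) = sqrt(20521) ≈ 143.25)
X/(((33*(-15))*(-21))) + 3940/C = -31978/((33*(-15))*(-21)) + 3940/(sqrt(20521)) = -31978/((-495*(-21))) + 3940*(sqrt(20521)/20521) = -31978/10395 + 3940*sqrt(20521)/20521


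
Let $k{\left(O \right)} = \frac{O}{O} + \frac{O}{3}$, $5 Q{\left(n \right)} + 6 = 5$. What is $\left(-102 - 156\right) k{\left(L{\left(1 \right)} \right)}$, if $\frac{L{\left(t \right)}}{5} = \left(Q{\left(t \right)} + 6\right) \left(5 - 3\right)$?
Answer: $-5246$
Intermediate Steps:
$Q{\left(n \right)} = - \frac{1}{5}$ ($Q{\left(n \right)} = - \frac{6}{5} + \frac{1}{5} \cdot 5 = - \frac{6}{5} + 1 = - \frac{1}{5}$)
$L{\left(t \right)} = 58$ ($L{\left(t \right)} = 5 \left(- \frac{1}{5} + 6\right) \left(5 - 3\right) = 5 \cdot \frac{29}{5} \cdot 2 = 5 \cdot \frac{58}{5} = 58$)
$k{\left(O \right)} = 1 + \frac{O}{3}$ ($k{\left(O \right)} = 1 + O \frac{1}{3} = 1 + \frac{O}{3}$)
$\left(-102 - 156\right) k{\left(L{\left(1 \right)} \right)} = \left(-102 - 156\right) \left(1 + \frac{1}{3} \cdot 58\right) = - 258 \left(1 + \frac{58}{3}\right) = \left(-258\right) \frac{61}{3} = -5246$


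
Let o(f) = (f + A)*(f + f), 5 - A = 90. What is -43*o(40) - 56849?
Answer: 97951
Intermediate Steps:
A = -85 (A = 5 - 1*90 = 5 - 90 = -85)
o(f) = 2*f*(-85 + f) (o(f) = (f - 85)*(f + f) = (-85 + f)*(2*f) = 2*f*(-85 + f))
-43*o(40) - 56849 = -86*40*(-85 + 40) - 56849 = -86*40*(-45) - 56849 = -43*(-3600) - 56849 = 154800 - 56849 = 97951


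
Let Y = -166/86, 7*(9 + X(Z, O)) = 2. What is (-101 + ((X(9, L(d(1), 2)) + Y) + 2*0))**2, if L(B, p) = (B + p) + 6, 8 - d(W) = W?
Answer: 1129296025/90601 ≈ 12465.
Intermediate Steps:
d(W) = 8 - W
L(B, p) = 6 + B + p
X(Z, O) = -61/7 (X(Z, O) = -9 + (1/7)*2 = -9 + 2/7 = -61/7)
Y = -83/43 (Y = -166*1/86 = -83/43 ≈ -1.9302)
(-101 + ((X(9, L(d(1), 2)) + Y) + 2*0))**2 = (-101 + ((-61/7 - 83/43) + 2*0))**2 = (-101 + (-3204/301 + 0))**2 = (-101 - 3204/301)**2 = (-33605/301)**2 = 1129296025/90601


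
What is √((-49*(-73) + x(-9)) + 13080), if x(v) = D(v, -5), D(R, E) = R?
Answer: 2*√4162 ≈ 129.03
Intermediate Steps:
x(v) = v
√((-49*(-73) + x(-9)) + 13080) = √((-49*(-73) - 9) + 13080) = √((3577 - 9) + 13080) = √(3568 + 13080) = √16648 = 2*√4162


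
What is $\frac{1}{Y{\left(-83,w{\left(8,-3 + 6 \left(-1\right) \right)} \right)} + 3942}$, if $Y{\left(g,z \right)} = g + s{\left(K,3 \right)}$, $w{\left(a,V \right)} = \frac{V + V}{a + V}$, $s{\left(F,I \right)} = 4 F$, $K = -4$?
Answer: $\frac{1}{3843} \approx 0.00026021$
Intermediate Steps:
$w{\left(a,V \right)} = \frac{2 V}{V + a}$
$Y{\left(g,z \right)} = -16 + g$ ($Y{\left(g,z \right)} = g + 4 \left(-4\right) = g - 16 = -16 + g$)
$\frac{1}{Y{\left(-83,w{\left(8,-3 + 6 \left(-1\right) \right)} \right)} + 3942} = \frac{1}{\left(-16 - 83\right) + 3942} = \frac{1}{-99 + 3942} = \frac{1}{3843}$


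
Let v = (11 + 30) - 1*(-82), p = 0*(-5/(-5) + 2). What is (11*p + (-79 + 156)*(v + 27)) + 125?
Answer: 11675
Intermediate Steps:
p = 0 (p = 0*(-5*(-1/5) + 2) = 0*(1 + 2) = 0*3 = 0)
v = 123 (v = 41 + 82 = 123)
(11*p + (-79 + 156)*(v + 27)) + 125 = (11*0 + (-79 + 156)*(123 + 27)) + 125 = (0 + 77*150) + 125 = (0 + 11550) + 125 = 11550 + 125 = 11675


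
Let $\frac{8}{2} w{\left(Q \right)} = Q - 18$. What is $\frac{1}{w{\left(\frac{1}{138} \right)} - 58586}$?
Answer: $- \frac{552}{32341955} \approx -1.7068 \cdot 10^{-5}$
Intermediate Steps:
$w{\left(Q \right)} = - \frac{9}{2} + \frac{Q}{4}$ ($w{\left(Q \right)} = \frac{Q - 18}{4} = \frac{-18 + Q}{4} = - \frac{9}{2} + \frac{Q}{4}$)
$\frac{1}{w{\left(\frac{1}{138} \right)} - 58586} = \frac{1}{\left(- \frac{9}{2} + \frac{1}{4 \cdot 138}\right) - 58586} = \frac{1}{\left(- \frac{9}{2} + \frac{1}{4} \cdot \frac{1}{138}\right) - 58586} = \frac{1}{\left(- \frac{9}{2} + \frac{1}{552}\right) - 58586} = \frac{1}{- \frac{2483}{552} - 58586} = \frac{1}{- \frac{32341955}{552}} = - \frac{552}{32341955}$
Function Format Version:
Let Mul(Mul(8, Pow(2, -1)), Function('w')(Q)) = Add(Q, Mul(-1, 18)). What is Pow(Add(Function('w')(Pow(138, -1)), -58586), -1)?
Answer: Rational(-552, 32341955) ≈ -1.7068e-5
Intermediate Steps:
Function('w')(Q) = Add(Rational(-9, 2), Mul(Rational(1, 4), Q)) (Function('w')(Q) = Mul(Rational(1, 4), Add(Q, Mul(-1, 18))) = Mul(Rational(1, 4), Add(Q, -18)) = Mul(Rational(1, 4), Add(-18, Q)) = Add(Rational(-9, 2), Mul(Rational(1, 4), Q)))
Pow(Add(Function('w')(Pow(138, -1)), -58586), -1) = Pow(Add(Add(Rational(-9, 2), Mul(Rational(1, 4), Pow(138, -1))), -58586), -1) = Pow(Add(Add(Rational(-9, 2), Mul(Rational(1, 4), Rational(1, 138))), -58586), -1) = Pow(Add(Add(Rational(-9, 2), Rational(1, 552)), -58586), -1) = Pow(Add(Rational(-2483, 552), -58586), -1) = Pow(Rational(-32341955, 552), -1) = Rational(-552, 32341955)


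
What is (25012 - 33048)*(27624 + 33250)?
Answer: -489183464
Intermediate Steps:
(25012 - 33048)*(27624 + 33250) = -8036*60874 = -489183464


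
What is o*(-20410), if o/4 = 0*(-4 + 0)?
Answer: 0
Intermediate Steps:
o = 0 (o = 4*(0*(-4 + 0)) = 4*(0*(-4)) = 4*0 = 0)
o*(-20410) = 0*(-20410) = 0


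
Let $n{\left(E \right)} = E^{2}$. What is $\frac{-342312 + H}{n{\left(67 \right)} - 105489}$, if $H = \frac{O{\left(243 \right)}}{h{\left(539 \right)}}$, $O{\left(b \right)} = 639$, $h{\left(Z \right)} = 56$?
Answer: $\frac{19168833}{5656000} \approx 3.3891$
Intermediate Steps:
$H = \frac{639}{56} \approx 11.411$
$\frac{-342312 + H}{n{\left(67 \right)} - 105489} = \frac{-342312 + \frac{639}{56}}{67^{2} - 105489} = - \frac{19168833}{56 \left(4489 - 105489\right)} = - \frac{19168833}{56 \left(-101000\right)} = \left(- \frac{19168833}{56}\right) \left(- \frac{1}{101000}\right) = \frac{19168833}{5656000}$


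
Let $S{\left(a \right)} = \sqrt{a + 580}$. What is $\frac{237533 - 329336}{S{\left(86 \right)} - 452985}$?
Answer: $\frac{4620597995}{22799489951} + \frac{30601 \sqrt{74}}{22799489951} \approx 0.20267$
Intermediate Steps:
$S{\left(a \right)} = \sqrt{580 + a}$
$\frac{237533 - 329336}{S{\left(86 \right)} - 452985} = \frac{237533 - 329336}{\sqrt{580 + 86} - 452985} = - \frac{91803}{\sqrt{666} - 452985} = - \frac{91803}{3 \sqrt{74} - 452985} = - \frac{91803}{-452985 + 3 \sqrt{74}}$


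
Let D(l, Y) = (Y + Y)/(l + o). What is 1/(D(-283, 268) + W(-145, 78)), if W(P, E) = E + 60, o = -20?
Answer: 303/41278 ≈ 0.0073405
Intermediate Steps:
D(l, Y) = 2*Y/(-20 + l) (D(l, Y) = (Y + Y)/(l - 20) = (2*Y)/(-20 + l) = 2*Y/(-20 + l))
W(P, E) = 60 + E
1/(D(-283, 268) + W(-145, 78)) = 1/(2*268/(-20 - 283) + (60 + 78)) = 1/(2*268/(-303) + 138) = 1/(2*268*(-1/303) + 138) = 1/(-536/303 + 138) = 1/(41278/303) = 303/41278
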